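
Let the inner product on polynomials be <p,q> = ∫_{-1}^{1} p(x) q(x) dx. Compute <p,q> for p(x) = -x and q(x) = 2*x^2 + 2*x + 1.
<p,q> = -4/3

Expand the product: p(x)·q(x) = -2*x^3 - 2*x^2 - x.
∫_{-1}^{1} of each monomial x^k gives [2/(k+1) if k even, 0 if k odd]. Integrating term-by-term (or equivalently evaluating the antiderivative F(x) = -x^4/2 - 2*x^3/3 - x^2/2 at the endpoints):
  F(1) − F(−1) = -5/3 − (-1/3) = -4/3.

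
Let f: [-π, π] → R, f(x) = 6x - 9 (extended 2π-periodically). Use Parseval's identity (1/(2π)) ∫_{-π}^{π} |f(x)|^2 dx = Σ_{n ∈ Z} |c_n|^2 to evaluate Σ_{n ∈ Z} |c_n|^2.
Σ |c_n|^2 = 12π^2 + 81

Expand and integrate term by term over [-π, π]:
  ∫ (6x)^2 dx = 36·(2π^3/3); ∫ 2·6·(-9)·x dx = 0 (odd integrand); ∫ (-9)^2 dx = 81·2π.
So (1/(2π)) ∫_{-π}^{π} (6x - 9)^2 dx = 36π^2/3 + 81 = 12π^2 + 81.
Parseval ⇒ Σ |c_n|^2 = 12π^2 + 81.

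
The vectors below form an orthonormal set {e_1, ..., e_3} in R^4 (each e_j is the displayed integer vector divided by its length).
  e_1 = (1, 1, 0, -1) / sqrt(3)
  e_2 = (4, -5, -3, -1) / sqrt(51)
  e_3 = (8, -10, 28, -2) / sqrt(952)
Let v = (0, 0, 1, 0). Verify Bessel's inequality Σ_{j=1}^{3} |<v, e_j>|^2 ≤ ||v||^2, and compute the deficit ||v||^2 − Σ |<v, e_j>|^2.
Σ |<v, e_j>|^2 = 1; ||v||^2 = 1; deficit = 0

Write each e_j = u_j / sqrt(<u_j, u_j>) where u_j is the displayed integer vector. Then <v, e_j> = <v, u_j> / sqrt(<u_j, u_j>), so |<v, e_j>|^2 = <v, u_j>^2 / <u_j, u_j>.
Coefficients: <v, e_1> = 0/sqrt(3), <v, e_2> = -3/sqrt(51), <v, e_3> = 28/sqrt(952).
Square and sum: Σ |<v, e_j>|^2 = 1.
Compute ||v||^2 = v·v = 1.
Deficit = 1 − 1 = 0 ≥ 0, confirming Bessel's inequality. (The deficit equals ||v − Σ <v,e_j> e_j||^2, the squared distance from v to span{e_j}.)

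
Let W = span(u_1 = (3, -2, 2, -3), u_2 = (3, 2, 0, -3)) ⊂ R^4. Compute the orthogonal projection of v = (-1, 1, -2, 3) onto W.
proj_W(v) = (-99/47, 62/47, -64/47, 99/47)

Set up U = [u_1 | ... | u_2] ∈ R^(4×2). The projector onto W = col(U) is P = U (U^T U)^(-1) U^T.
Compute U^T U =
  [26, 14]
  [14, 22],
and U^T v = (-18, -10).
Solve U^T U · c = U^T v for the coefficients: c = (-32/47, -1/47). The projection is proj_W(v) = U c.
Check: (v - proj_W(v)) · u_1 = 0  (should be 0).
Check: (v - proj_W(v)) · u_2 = 0  (should be 0).
Result: proj_W(v) = (-99/47, 62/47, -64/47, 99/47).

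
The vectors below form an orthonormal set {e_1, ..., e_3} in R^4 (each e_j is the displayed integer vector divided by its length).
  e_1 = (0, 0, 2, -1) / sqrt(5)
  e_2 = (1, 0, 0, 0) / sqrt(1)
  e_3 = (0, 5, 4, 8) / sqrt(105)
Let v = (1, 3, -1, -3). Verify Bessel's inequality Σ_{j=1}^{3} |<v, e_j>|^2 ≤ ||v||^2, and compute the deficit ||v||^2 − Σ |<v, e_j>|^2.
Σ |<v, e_j>|^2 = 59/21; ||v||^2 = 20; deficit = 361/21

Write each e_j = u_j / sqrt(<u_j, u_j>) where u_j is the displayed integer vector. Then <v, e_j> = <v, u_j> / sqrt(<u_j, u_j>), so |<v, e_j>|^2 = <v, u_j>^2 / <u_j, u_j>.
Coefficients: <v, e_1> = 1/sqrt(5), <v, e_2> = 1/sqrt(1), <v, e_3> = -13/sqrt(105).
Square and sum: Σ |<v, e_j>|^2 = 59/21.
Compute ||v||^2 = v·v = 20.
Deficit = 20 − 59/21 = 361/21 ≥ 0, confirming Bessel's inequality. (The deficit equals ||v − Σ <v,e_j> e_j||^2, the squared distance from v to span{e_j}.)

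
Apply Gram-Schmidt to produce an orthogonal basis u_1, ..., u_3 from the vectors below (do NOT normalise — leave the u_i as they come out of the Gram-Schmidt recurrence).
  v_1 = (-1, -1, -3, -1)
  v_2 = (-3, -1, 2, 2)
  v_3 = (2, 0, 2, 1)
Orthogonal basis:
  u_1 = (-1, -1, -3, -1)
  u_2 = (-10/3, -4/3, 1, 5/3)
  u_3 = (13/20, -99/100, -7/100, 11/20)

Apply the Gram-Schmidt recurrence
  u_1 = v_1
  u_i = v_i − Σ_{j<i} ((v_i · u_j) / (u_j · u_j)) · u_j.

Step by step this gives:
  u_1 = (-1, -1, -3, -1)
  u_2 = (-10/3, -4/3, 1, 5/3)
  u_3 = (13/20, -99/100, -7/100, 11/20)

Orthogonality check:
  u_2 · u_1 = 0 (should be 0)
  u_3 · u_1 = 0 (should be 0)
  u_3 · u_2 = 0 (should be 0)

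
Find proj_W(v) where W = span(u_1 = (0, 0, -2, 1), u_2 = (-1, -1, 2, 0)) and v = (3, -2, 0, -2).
proj_W(v) = (13/14, 13/14, 3/7, -8/7)

Set up U = [u_1 | ... | u_2] ∈ R^(4×2). The projector onto W = col(U) is P = U (U^T U)^(-1) U^T.
Compute U^T U =
  [5, -4]
  [-4, 6],
and U^T v = (-2, -1).
Solve U^T U · c = U^T v for the coefficients: c = (-8/7, -13/14). The projection is proj_W(v) = U c.
Check: (v - proj_W(v)) · u_1 = 0  (should be 0).
Check: (v - proj_W(v)) · u_2 = 0  (should be 0).
Result: proj_W(v) = (13/14, 13/14, 3/7, -8/7).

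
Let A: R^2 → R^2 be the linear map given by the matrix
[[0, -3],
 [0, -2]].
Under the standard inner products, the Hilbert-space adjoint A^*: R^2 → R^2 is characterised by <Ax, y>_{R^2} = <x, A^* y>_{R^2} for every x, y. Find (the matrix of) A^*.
A^* = A^T =
[[0, 0],
 [-3, -2]]

For real matrices with standard dot products, the defining identity <Ax, y> = <x, A^* y> gives (Ax)^T y = x^T (A^*) y, i.e. x^T A^T y = x^T (A^*) y. Since this holds for all x, y, we must have A^* = A^T. Therefore
A^* =
[[0, 0],
 [-3, -2]].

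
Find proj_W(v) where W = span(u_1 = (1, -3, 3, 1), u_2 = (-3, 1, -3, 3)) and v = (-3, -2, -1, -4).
proj_W(v) = (4/13, 10/13, -9/26, -25/26)

Set up U = [u_1 | ... | u_2] ∈ R^(4×2). The projector onto W = col(U) is P = U (U^T U)^(-1) U^T.
Compute U^T U =
  [20, -12]
  [-12, 28],
and U^T v = (-4, -2).
Solve U^T U · c = U^T v for the coefficients: c = (-17/52, -11/52). The projection is proj_W(v) = U c.
Check: (v - proj_W(v)) · u_1 = 0  (should be 0).
Check: (v - proj_W(v)) · u_2 = 0  (should be 0).
Result: proj_W(v) = (4/13, 10/13, -9/26, -25/26).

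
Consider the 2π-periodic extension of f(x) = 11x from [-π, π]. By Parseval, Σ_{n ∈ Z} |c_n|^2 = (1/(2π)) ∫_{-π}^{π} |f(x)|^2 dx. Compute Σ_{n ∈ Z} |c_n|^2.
Σ |c_n|^2 = 121π^2/3

Expand and integrate term by term over [-π, π]:
  ∫ (11x)^2 dx = 121·(2π^3/3); ∫ 2·11·(0)·x dx = 0 (odd integrand); ∫ 0^2 dx = 0·2π.
So (1/(2π)) ∫_{-π}^{π} (11x)^2 dx = 121π^2/3 + 0 = 121π^2/3.
Parseval ⇒ Σ |c_n|^2 = 121π^2/3.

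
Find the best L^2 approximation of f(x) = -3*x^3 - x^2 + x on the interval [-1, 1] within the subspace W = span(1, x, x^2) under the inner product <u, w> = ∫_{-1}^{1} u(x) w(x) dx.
g(x) = -x^2 - 4*x/5

The best approximation g ∈ W is the orthogonal projection of f onto W. Writing g = a_0 + a_1 x + a_2 x^2, the coefficients solve the normal equations G · a = b where
  G_{ij} = <φ_i, φ_j> and b_i = <f, φ_i>, with φ_0 = 1, φ_1 = x, φ_2 = x^2.
G =
  [2, 0, 2/3]
  [0, 2/3, 0]
  [2/3, 0, 2/5],
b = (-2/3, -8/15, -2/5).
Solving gives a_0 = 0, a_1 = -4/5, a_2 = -1, so
  g(x) = -x^2 - 4*x/5.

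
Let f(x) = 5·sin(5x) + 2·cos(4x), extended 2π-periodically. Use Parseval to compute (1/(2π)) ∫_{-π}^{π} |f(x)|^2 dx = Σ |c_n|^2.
Σ |c_n|^2 = 29/2

Expand |f|^2 and use orthogonality of {sin(nx), cos(mx)} on [-π, π]:
  ∫_{-π}^{π} sin(nx)^2 dx = π, ∫ cos(mx)^2 dx = π, and cross terms integrate to 0.
So ∫_{-π}^{π} f(x)^2 dx = 5^2 · π + 2^2 · π = (25 + 4)π.
Divide by 2π: (25 + 4)/2 = 29/2.
By Parseval, this equals Σ |c_n|^2.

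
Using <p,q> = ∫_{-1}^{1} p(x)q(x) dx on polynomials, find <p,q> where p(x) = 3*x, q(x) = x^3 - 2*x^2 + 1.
<p,q> = 6/5

Expand the product: p(x)·q(x) = 3*x^4 - 6*x^3 + 3*x.
∫_{-1}^{1} of each monomial x^k gives [2/(k+1) if k even, 0 if k odd]. Integrating term-by-term (or equivalently evaluating the antiderivative F(x) = 3*x^5/5 - 3*x^4/2 + 3*x^2/2 at the endpoints):
  F(1) − F(−1) = 3/5 − (-3/5) = 6/5.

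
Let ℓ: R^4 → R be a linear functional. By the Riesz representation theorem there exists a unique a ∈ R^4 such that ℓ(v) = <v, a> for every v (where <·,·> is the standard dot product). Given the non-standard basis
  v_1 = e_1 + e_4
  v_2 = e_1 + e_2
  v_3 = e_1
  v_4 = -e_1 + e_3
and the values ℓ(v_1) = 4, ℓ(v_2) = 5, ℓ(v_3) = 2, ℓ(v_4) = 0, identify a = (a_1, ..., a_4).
a = (2, 3, 2, 2)

Write a = (a_1, ..., a_4) in the standard basis. For each basis vector v_i, ℓ(v_i) = <v_i, a> is a linear equation in the a_j's. Collect the n equations into a matrix system V a = ℓ, where row i of V is v_i (expressed in the standard basis). Since V is invertible (lower-triangular with 1s on the diagonal, up to permutation), solve by back-substitution:
  V =
[[1, 0, 0, 1],
 [1, 1, 0, 0],
 [1, 0, 0, 0],
 [-1, 0, 1, 0]]
  V a = (4, 5, 2, 0)
Solving gives a = (2, 3, 2, 2).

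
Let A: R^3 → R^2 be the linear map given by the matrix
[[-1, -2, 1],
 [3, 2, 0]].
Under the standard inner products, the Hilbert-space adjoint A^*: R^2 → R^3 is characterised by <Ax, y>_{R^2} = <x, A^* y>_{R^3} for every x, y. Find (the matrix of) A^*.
A^* = A^T =
[[-1, 3],
 [-2, 2],
 [1, 0]]

For real matrices with standard dot products, the defining identity <Ax, y> = <x, A^* y> gives (Ax)^T y = x^T (A^*) y, i.e. x^T A^T y = x^T (A^*) y. Since this holds for all x, y, we must have A^* = A^T. Therefore
A^* =
[[-1, 3],
 [-2, 2],
 [1, 0]].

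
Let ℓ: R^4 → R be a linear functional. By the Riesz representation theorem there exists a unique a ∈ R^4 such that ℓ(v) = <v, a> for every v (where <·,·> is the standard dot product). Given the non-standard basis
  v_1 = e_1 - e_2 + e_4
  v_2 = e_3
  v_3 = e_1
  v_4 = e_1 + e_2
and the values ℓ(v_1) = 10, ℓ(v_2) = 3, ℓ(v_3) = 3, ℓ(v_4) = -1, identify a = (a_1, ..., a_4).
a = (3, -4, 3, 3)

Write a = (a_1, ..., a_4) in the standard basis. For each basis vector v_i, ℓ(v_i) = <v_i, a> is a linear equation in the a_j's. Collect the n equations into a matrix system V a = ℓ, where row i of V is v_i (expressed in the standard basis). Since V is invertible (lower-triangular with 1s on the diagonal, up to permutation), solve by back-substitution:
  V =
[[1, -1, 0, 1],
 [0, 0, 1, 0],
 [1, 0, 0, 0],
 [1, 1, 0, 0]]
  V a = (10, 3, 3, -1)
Solving gives a = (3, -4, 3, 3).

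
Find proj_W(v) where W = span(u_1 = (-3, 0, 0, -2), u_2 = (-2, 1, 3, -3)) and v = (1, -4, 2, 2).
proj_W(v) = (51/31, 6/155, 18/155, 32/31)

Set up U = [u_1 | ... | u_2] ∈ R^(4×2). The projector onto W = col(U) is P = U (U^T U)^(-1) U^T.
Compute U^T U =
  [13, 12]
  [12, 23],
and U^T v = (-7, -6).
Solve U^T U · c = U^T v for the coefficients: c = (-89/155, 6/155). The projection is proj_W(v) = U c.
Check: (v - proj_W(v)) · u_1 = 0  (should be 0).
Check: (v - proj_W(v)) · u_2 = 0  (should be 0).
Result: proj_W(v) = (51/31, 6/155, 18/155, 32/31).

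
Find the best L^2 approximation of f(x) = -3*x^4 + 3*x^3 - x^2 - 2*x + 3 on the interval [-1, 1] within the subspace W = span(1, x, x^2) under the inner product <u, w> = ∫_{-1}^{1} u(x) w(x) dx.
g(x) = -25*x^2/7 - x/5 + 114/35

The best approximation g ∈ W is the orthogonal projection of f onto W. Writing g = a_0 + a_1 x + a_2 x^2, the coefficients solve the normal equations G · a = b where
  G_{ij} = <φ_i, φ_j> and b_i = <f, φ_i>, with φ_0 = 1, φ_1 = x, φ_2 = x^2.
G =
  [2, 0, 2/3]
  [0, 2/3, 0]
  [2/3, 0, 2/5],
b = (62/15, -2/15, 26/35).
Solving gives a_0 = 114/35, a_1 = -1/5, a_2 = -25/7, so
  g(x) = -25*x^2/7 - x/5 + 114/35.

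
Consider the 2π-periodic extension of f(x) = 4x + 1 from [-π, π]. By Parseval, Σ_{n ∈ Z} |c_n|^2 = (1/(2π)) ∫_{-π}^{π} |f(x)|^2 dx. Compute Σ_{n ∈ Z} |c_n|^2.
Σ |c_n|^2 = 16π^2/3 + 1

Expand and integrate term by term over [-π, π]:
  ∫ (4x)^2 dx = 16·(2π^3/3); ∫ 2·4·(1)·x dx = 0 (odd integrand); ∫ 1^2 dx = 1·2π.
So (1/(2π)) ∫_{-π}^{π} (4x + 1)^2 dx = 16π^2/3 + 1 = 16π^2/3 + 1.
Parseval ⇒ Σ |c_n|^2 = 16π^2/3 + 1.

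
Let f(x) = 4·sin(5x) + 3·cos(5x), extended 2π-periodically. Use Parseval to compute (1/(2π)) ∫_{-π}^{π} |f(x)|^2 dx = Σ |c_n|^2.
Σ |c_n|^2 = 25/2

Expand |f|^2 and use orthogonality of {sin(nx), cos(mx)} on [-π, π]:
  ∫_{-π}^{π} sin(nx)^2 dx = π, ∫ cos(mx)^2 dx = π, and cross terms integrate to 0.
So ∫_{-π}^{π} f(x)^2 dx = 4^2 · π + 3^2 · π = (16 + 9)π.
Divide by 2π: (16 + 9)/2 = 25/2.
By Parseval, this equals Σ |c_n|^2.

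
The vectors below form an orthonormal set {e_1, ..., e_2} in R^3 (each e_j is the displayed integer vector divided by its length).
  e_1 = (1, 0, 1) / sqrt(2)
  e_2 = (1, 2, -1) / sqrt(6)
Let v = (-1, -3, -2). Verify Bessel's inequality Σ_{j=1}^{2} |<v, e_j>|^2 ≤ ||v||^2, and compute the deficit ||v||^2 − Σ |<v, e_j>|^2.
Σ |<v, e_j>|^2 = 26/3; ||v||^2 = 14; deficit = 16/3

Write each e_j = u_j / sqrt(<u_j, u_j>) where u_j is the displayed integer vector. Then <v, e_j> = <v, u_j> / sqrt(<u_j, u_j>), so |<v, e_j>|^2 = <v, u_j>^2 / <u_j, u_j>.
Coefficients: <v, e_1> = -3/sqrt(2), <v, e_2> = -5/sqrt(6).
Square and sum: Σ |<v, e_j>|^2 = 26/3.
Compute ||v||^2 = v·v = 14.
Deficit = 14 − 26/3 = 16/3 ≥ 0, confirming Bessel's inequality. (The deficit equals ||v − Σ <v,e_j> e_j||^2, the squared distance from v to span{e_j}.)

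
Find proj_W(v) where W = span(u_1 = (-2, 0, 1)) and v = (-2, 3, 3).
proj_W(v) = (-14/5, 0, 7/5)

Set up U = [u_1 | ... | u_1] ∈ R^(3×1). The projector onto W = col(U) is P = U (U^T U)^(-1) U^T.
Compute U^T U =
  [5],
and U^T v = (7).
Solve U^T U · c = U^T v for the coefficients: c = (7/5). The projection is proj_W(v) = U c.
Check: (v - proj_W(v)) · u_1 = 0  (should be 0).
Result: proj_W(v) = (-14/5, 0, 7/5).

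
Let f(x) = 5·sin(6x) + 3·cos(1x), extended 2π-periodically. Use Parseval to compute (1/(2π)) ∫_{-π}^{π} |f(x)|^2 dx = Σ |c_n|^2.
Σ |c_n|^2 = 17

Expand |f|^2 and use orthogonality of {sin(nx), cos(mx)} on [-π, π]:
  ∫_{-π}^{π} sin(nx)^2 dx = π, ∫ cos(mx)^2 dx = π, and cross terms integrate to 0.
So ∫_{-π}^{π} f(x)^2 dx = 5^2 · π + 3^2 · π = (25 + 9)π.
Divide by 2π: (25 + 9)/2 = 17.
By Parseval, this equals Σ |c_n|^2.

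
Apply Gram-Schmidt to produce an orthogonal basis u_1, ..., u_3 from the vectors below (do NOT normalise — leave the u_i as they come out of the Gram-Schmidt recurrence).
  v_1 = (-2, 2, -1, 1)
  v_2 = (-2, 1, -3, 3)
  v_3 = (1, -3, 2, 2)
Orthogonal basis:
  u_1 = (-2, 2, -1, 1)
  u_2 = (2/5, -7/5, -9/5, 9/5)
  u_3 = (-35/43, -28/43, 93/43, 79/43)

Apply the Gram-Schmidt recurrence
  u_1 = v_1
  u_i = v_i − Σ_{j<i} ((v_i · u_j) / (u_j · u_j)) · u_j.

Step by step this gives:
  u_1 = (-2, 2, -1, 1)
  u_2 = (2/5, -7/5, -9/5, 9/5)
  u_3 = (-35/43, -28/43, 93/43, 79/43)

Orthogonality check:
  u_2 · u_1 = 0 (should be 0)
  u_3 · u_1 = 0 (should be 0)
  u_3 · u_2 = 0 (should be 0)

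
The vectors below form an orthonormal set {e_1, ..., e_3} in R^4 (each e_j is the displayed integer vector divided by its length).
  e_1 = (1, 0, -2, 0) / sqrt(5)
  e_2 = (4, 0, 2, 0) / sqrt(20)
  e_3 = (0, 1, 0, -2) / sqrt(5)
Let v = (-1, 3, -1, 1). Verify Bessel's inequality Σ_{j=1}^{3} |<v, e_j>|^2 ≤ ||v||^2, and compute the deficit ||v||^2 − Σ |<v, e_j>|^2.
Σ |<v, e_j>|^2 = 11/5; ||v||^2 = 12; deficit = 49/5

Write each e_j = u_j / sqrt(<u_j, u_j>) where u_j is the displayed integer vector. Then <v, e_j> = <v, u_j> / sqrt(<u_j, u_j>), so |<v, e_j>|^2 = <v, u_j>^2 / <u_j, u_j>.
Coefficients: <v, e_1> = 1/sqrt(5), <v, e_2> = -6/sqrt(20), <v, e_3> = 1/sqrt(5).
Square and sum: Σ |<v, e_j>|^2 = 11/5.
Compute ||v||^2 = v·v = 12.
Deficit = 12 − 11/5 = 49/5 ≥ 0, confirming Bessel's inequality. (The deficit equals ||v − Σ <v,e_j> e_j||^2, the squared distance from v to span{e_j}.)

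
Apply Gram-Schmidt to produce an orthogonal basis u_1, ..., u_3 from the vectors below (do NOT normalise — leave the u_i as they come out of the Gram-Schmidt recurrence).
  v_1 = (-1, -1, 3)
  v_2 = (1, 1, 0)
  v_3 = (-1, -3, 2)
Orthogonal basis:
  u_1 = (-1, -1, 3)
  u_2 = (9/11, 9/11, 6/11)
  u_3 = (1, -1, 0)

Apply the Gram-Schmidt recurrence
  u_1 = v_1
  u_i = v_i − Σ_{j<i} ((v_i · u_j) / (u_j · u_j)) · u_j.

Step by step this gives:
  u_1 = (-1, -1, 3)
  u_2 = (9/11, 9/11, 6/11)
  u_3 = (1, -1, 0)

Orthogonality check:
  u_2 · u_1 = 0 (should be 0)
  u_3 · u_1 = 0 (should be 0)
  u_3 · u_2 = 0 (should be 0)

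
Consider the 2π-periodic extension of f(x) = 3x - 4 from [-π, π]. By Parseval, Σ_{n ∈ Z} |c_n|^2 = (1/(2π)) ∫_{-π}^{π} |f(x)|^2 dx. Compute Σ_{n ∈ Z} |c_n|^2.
Σ |c_n|^2 = 3π^2 + 16

Expand and integrate term by term over [-π, π]:
  ∫ (3x)^2 dx = 9·(2π^3/3); ∫ 2·3·(-4)·x dx = 0 (odd integrand); ∫ (-4)^2 dx = 16·2π.
So (1/(2π)) ∫_{-π}^{π} (3x - 4)^2 dx = 9π^2/3 + 16 = 3π^2 + 16.
Parseval ⇒ Σ |c_n|^2 = 3π^2 + 16.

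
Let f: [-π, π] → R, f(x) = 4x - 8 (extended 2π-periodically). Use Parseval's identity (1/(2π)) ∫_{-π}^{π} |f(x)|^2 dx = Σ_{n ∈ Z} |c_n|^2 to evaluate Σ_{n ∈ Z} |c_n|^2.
Σ |c_n|^2 = 16π^2/3 + 64

Expand and integrate term by term over [-π, π]:
  ∫ (4x)^2 dx = 16·(2π^3/3); ∫ 2·4·(-8)·x dx = 0 (odd integrand); ∫ (-8)^2 dx = 64·2π.
So (1/(2π)) ∫_{-π}^{π} (4x - 8)^2 dx = 16π^2/3 + 64 = 16π^2/3 + 64.
Parseval ⇒ Σ |c_n|^2 = 16π^2/3 + 64.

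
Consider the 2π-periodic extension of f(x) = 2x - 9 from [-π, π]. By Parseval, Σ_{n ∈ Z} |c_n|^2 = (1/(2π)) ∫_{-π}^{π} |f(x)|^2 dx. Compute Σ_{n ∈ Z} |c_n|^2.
Σ |c_n|^2 = 4π^2/3 + 81

Expand and integrate term by term over [-π, π]:
  ∫ (2x)^2 dx = 4·(2π^3/3); ∫ 2·2·(-9)·x dx = 0 (odd integrand); ∫ (-9)^2 dx = 81·2π.
So (1/(2π)) ∫_{-π}^{π} (2x - 9)^2 dx = 4π^2/3 + 81 = 4π^2/3 + 81.
Parseval ⇒ Σ |c_n|^2 = 4π^2/3 + 81.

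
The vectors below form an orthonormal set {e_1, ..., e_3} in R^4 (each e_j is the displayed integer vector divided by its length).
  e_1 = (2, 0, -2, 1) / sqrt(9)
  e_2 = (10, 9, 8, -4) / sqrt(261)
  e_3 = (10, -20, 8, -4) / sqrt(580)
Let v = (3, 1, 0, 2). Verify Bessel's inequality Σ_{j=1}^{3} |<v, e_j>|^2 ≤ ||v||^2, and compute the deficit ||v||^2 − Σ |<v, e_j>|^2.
Σ |<v, e_j>|^2 = 54/5; ||v||^2 = 14; deficit = 16/5

Write each e_j = u_j / sqrt(<u_j, u_j>) where u_j is the displayed integer vector. Then <v, e_j> = <v, u_j> / sqrt(<u_j, u_j>), so |<v, e_j>|^2 = <v, u_j>^2 / <u_j, u_j>.
Coefficients: <v, e_1> = 8/sqrt(9), <v, e_2> = 31/sqrt(261), <v, e_3> = 2/sqrt(580).
Square and sum: Σ |<v, e_j>|^2 = 54/5.
Compute ||v||^2 = v·v = 14.
Deficit = 14 − 54/5 = 16/5 ≥ 0, confirming Bessel's inequality. (The deficit equals ||v − Σ <v,e_j> e_j||^2, the squared distance from v to span{e_j}.)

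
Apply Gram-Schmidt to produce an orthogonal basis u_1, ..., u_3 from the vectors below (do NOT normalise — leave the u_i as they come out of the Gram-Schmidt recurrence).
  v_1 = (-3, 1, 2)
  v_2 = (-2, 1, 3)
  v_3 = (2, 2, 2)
Orthogonal basis:
  u_1 = (-3, 1, 2)
  u_2 = (11/14, 1/14, 8/7)
  u_3 = (10/27, 50/27, -10/27)

Apply the Gram-Schmidt recurrence
  u_1 = v_1
  u_i = v_i − Σ_{j<i} ((v_i · u_j) / (u_j · u_j)) · u_j.

Step by step this gives:
  u_1 = (-3, 1, 2)
  u_2 = (11/14, 1/14, 8/7)
  u_3 = (10/27, 50/27, -10/27)

Orthogonality check:
  u_2 · u_1 = 0 (should be 0)
  u_3 · u_1 = 0 (should be 0)
  u_3 · u_2 = 0 (should be 0)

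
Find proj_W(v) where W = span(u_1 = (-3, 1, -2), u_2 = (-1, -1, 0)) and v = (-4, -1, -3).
proj_W(v) = (-9/2, -1/2, -2)

Set up U = [u_1 | ... | u_2] ∈ R^(3×2). The projector onto W = col(U) is P = U (U^T U)^(-1) U^T.
Compute U^T U =
  [14, 2]
  [2, 2],
and U^T v = (17, 5).
Solve U^T U · c = U^T v for the coefficients: c = (1, 3/2). The projection is proj_W(v) = U c.
Check: (v - proj_W(v)) · u_1 = 0  (should be 0).
Check: (v - proj_W(v)) · u_2 = 0  (should be 0).
Result: proj_W(v) = (-9/2, -1/2, -2).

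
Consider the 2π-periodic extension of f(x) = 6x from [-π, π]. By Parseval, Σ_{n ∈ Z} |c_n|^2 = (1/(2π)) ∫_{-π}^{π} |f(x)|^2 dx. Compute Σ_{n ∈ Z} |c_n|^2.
Σ |c_n|^2 = 12π^2

Expand and integrate term by term over [-π, π]:
  ∫ (6x)^2 dx = 36·(2π^3/3); ∫ 2·6·(0)·x dx = 0 (odd integrand); ∫ 0^2 dx = 0·2π.
So (1/(2π)) ∫_{-π}^{π} (6x)^2 dx = 36π^2/3 + 0 = 12π^2.
Parseval ⇒ Σ |c_n|^2 = 12π^2.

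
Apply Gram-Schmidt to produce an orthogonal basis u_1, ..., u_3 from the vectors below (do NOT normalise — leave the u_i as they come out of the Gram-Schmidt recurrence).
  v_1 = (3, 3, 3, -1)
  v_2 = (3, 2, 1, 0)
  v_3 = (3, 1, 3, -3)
Orthogonal basis:
  u_1 = (3, 3, 3, -1)
  u_2 = (15/14, 1/14, -13/14, 9/14)
  u_3 = (18/17, -26/17, -2/17, -30/17)

Apply the Gram-Schmidt recurrence
  u_1 = v_1
  u_i = v_i − Σ_{j<i} ((v_i · u_j) / (u_j · u_j)) · u_j.

Step by step this gives:
  u_1 = (3, 3, 3, -1)
  u_2 = (15/14, 1/14, -13/14, 9/14)
  u_3 = (18/17, -26/17, -2/17, -30/17)

Orthogonality check:
  u_2 · u_1 = 0 (should be 0)
  u_3 · u_1 = 0 (should be 0)
  u_3 · u_2 = 0 (should be 0)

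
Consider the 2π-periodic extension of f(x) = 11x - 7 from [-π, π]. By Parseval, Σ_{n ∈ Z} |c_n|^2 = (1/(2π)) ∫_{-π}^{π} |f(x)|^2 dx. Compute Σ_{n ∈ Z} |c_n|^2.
Σ |c_n|^2 = 121π^2/3 + 49

Expand and integrate term by term over [-π, π]:
  ∫ (11x)^2 dx = 121·(2π^3/3); ∫ 2·11·(-7)·x dx = 0 (odd integrand); ∫ (-7)^2 dx = 49·2π.
So (1/(2π)) ∫_{-π}^{π} (11x - 7)^2 dx = 121π^2/3 + 49 = 121π^2/3 + 49.
Parseval ⇒ Σ |c_n|^2 = 121π^2/3 + 49.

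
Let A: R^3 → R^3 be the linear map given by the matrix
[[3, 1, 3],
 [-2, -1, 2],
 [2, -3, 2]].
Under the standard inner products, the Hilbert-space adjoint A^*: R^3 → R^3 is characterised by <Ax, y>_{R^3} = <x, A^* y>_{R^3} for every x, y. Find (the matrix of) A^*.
A^* = A^T =
[[3, -2, 2],
 [1, -1, -3],
 [3, 2, 2]]

For real matrices with standard dot products, the defining identity <Ax, y> = <x, A^* y> gives (Ax)^T y = x^T (A^*) y, i.e. x^T A^T y = x^T (A^*) y. Since this holds for all x, y, we must have A^* = A^T. Therefore
A^* =
[[3, -2, 2],
 [1, -1, -3],
 [3, 2, 2]].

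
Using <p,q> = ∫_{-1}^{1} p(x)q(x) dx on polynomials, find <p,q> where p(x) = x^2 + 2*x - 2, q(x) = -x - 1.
<p,q> = 2

Expand the product: p(x)·q(x) = -x^3 - 3*x^2 + 2.
∫_{-1}^{1} of each monomial x^k gives [2/(k+1) if k even, 0 if k odd]. Integrating term-by-term (or equivalently evaluating the antiderivative F(x) = -x^4/4 - x^3 + 2*x at the endpoints):
  F(1) − F(−1) = 3/4 − (-5/4) = 2.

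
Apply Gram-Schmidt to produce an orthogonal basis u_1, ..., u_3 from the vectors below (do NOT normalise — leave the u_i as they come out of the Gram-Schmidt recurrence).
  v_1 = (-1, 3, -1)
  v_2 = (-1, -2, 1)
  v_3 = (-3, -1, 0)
Orthogonal basis:
  u_1 = (-1, 3, -1)
  u_2 = (-17/11, -4/11, 5/11)
  u_3 = (-1/6, -1/3, -5/6)

Apply the Gram-Schmidt recurrence
  u_1 = v_1
  u_i = v_i − Σ_{j<i} ((v_i · u_j) / (u_j · u_j)) · u_j.

Step by step this gives:
  u_1 = (-1, 3, -1)
  u_2 = (-17/11, -4/11, 5/11)
  u_3 = (-1/6, -1/3, -5/6)

Orthogonality check:
  u_2 · u_1 = 0 (should be 0)
  u_3 · u_1 = 0 (should be 0)
  u_3 · u_2 = 0 (should be 0)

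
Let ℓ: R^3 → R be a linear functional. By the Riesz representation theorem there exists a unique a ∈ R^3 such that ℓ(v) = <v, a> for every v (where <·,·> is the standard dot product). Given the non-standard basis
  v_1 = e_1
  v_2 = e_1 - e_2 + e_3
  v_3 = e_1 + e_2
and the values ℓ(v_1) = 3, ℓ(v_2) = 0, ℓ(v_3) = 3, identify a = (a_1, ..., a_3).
a = (3, 0, -3)

Write a = (a_1, ..., a_3) in the standard basis. For each basis vector v_i, ℓ(v_i) = <v_i, a> is a linear equation in the a_j's. Collect the n equations into a matrix system V a = ℓ, where row i of V is v_i (expressed in the standard basis). Since V is invertible (lower-triangular with 1s on the diagonal, up to permutation), solve by back-substitution:
  V =
[[1, 0, 0],
 [1, -1, 1],
 [1, 1, 0]]
  V a = (3, 0, 3)
Solving gives a = (3, 0, -3).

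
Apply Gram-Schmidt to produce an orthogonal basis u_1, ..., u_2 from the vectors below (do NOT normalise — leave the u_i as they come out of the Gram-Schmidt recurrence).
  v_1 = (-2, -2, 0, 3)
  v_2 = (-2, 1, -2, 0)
Orthogonal basis:
  u_1 = (-2, -2, 0, 3)
  u_2 = (-30/17, 21/17, -2, -6/17)

Apply the Gram-Schmidt recurrence
  u_1 = v_1
  u_i = v_i − Σ_{j<i} ((v_i · u_j) / (u_j · u_j)) · u_j.

Step by step this gives:
  u_1 = (-2, -2, 0, 3)
  u_2 = (-30/17, 21/17, -2, -6/17)

Orthogonality check:
  u_2 · u_1 = 0 (should be 0)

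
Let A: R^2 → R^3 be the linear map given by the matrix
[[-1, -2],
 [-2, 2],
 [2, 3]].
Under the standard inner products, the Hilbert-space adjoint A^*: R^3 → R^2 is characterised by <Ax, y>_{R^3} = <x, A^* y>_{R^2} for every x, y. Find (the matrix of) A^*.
A^* = A^T =
[[-1, -2, 2],
 [-2, 2, 3]]

For real matrices with standard dot products, the defining identity <Ax, y> = <x, A^* y> gives (Ax)^T y = x^T (A^*) y, i.e. x^T A^T y = x^T (A^*) y. Since this holds for all x, y, we must have A^* = A^T. Therefore
A^* =
[[-1, -2, 2],
 [-2, 2, 3]].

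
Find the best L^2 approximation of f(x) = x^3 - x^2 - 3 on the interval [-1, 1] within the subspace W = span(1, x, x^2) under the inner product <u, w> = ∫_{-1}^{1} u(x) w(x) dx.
g(x) = -x^2 + 3*x/5 - 3

The best approximation g ∈ W is the orthogonal projection of f onto W. Writing g = a_0 + a_1 x + a_2 x^2, the coefficients solve the normal equations G · a = b where
  G_{ij} = <φ_i, φ_j> and b_i = <f, φ_i>, with φ_0 = 1, φ_1 = x, φ_2 = x^2.
G =
  [2, 0, 2/3]
  [0, 2/3, 0]
  [2/3, 0, 2/5],
b = (-20/3, 2/5, -12/5).
Solving gives a_0 = -3, a_1 = 3/5, a_2 = -1, so
  g(x) = -x^2 + 3*x/5 - 3.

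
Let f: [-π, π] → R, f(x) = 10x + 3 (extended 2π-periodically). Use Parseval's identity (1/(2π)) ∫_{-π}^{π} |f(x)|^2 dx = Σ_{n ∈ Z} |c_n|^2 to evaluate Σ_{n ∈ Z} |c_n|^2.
Σ |c_n|^2 = 100π^2/3 + 9

Expand and integrate term by term over [-π, π]:
  ∫ (10x)^2 dx = 100·(2π^3/3); ∫ 2·10·(3)·x dx = 0 (odd integrand); ∫ 3^2 dx = 9·2π.
So (1/(2π)) ∫_{-π}^{π} (10x + 3)^2 dx = 100π^2/3 + 9 = 100π^2/3 + 9.
Parseval ⇒ Σ |c_n|^2 = 100π^2/3 + 9.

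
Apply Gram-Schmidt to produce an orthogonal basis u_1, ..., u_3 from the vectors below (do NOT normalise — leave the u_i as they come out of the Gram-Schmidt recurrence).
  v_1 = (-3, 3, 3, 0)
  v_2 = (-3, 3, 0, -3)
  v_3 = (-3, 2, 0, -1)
Orthogonal basis:
  u_1 = (-3, 3, 3, 0)
  u_2 = (-1, 1, -2, -3)
  u_3 = (-4/5, -1/5, -3/5, 3/5)

Apply the Gram-Schmidt recurrence
  u_1 = v_1
  u_i = v_i − Σ_{j<i} ((v_i · u_j) / (u_j · u_j)) · u_j.

Step by step this gives:
  u_1 = (-3, 3, 3, 0)
  u_2 = (-1, 1, -2, -3)
  u_3 = (-4/5, -1/5, -3/5, 3/5)

Orthogonality check:
  u_2 · u_1 = 0 (should be 0)
  u_3 · u_1 = 0 (should be 0)
  u_3 · u_2 = 0 (should be 0)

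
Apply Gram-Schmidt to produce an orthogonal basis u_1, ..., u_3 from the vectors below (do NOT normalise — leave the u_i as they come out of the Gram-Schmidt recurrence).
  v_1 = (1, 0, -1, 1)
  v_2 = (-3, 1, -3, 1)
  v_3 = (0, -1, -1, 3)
Orthogonal basis:
  u_1 = (1, 0, -1, 1)
  u_2 = (-10/3, 1, -8/3, 2/3)
  u_3 = (-42/59, -70/59, 49/59, 91/59)

Apply the Gram-Schmidt recurrence
  u_1 = v_1
  u_i = v_i − Σ_{j<i} ((v_i · u_j) / (u_j · u_j)) · u_j.

Step by step this gives:
  u_1 = (1, 0, -1, 1)
  u_2 = (-10/3, 1, -8/3, 2/3)
  u_3 = (-42/59, -70/59, 49/59, 91/59)

Orthogonality check:
  u_2 · u_1 = 0 (should be 0)
  u_3 · u_1 = 0 (should be 0)
  u_3 · u_2 = 0 (should be 0)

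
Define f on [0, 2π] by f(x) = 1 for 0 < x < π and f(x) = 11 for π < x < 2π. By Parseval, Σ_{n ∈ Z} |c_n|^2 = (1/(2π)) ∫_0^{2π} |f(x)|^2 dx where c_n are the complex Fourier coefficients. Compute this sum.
Σ |c_n|^2 = 61

Parseval equates the L^2 energy of f (normalised by 1/(2π)) with the ℓ^2 sum of its Fourier coefficients: (1/(2π)) ∫_0^{2π} |f|^2 = Σ |c_n|^2.
Compute the left side: (1/(2π)) [∫_0^π 1^2 dx + ∫_π^{2π} 11^2 dx] = (1/(2π)) · (1π + 121π) = (1 + 121)/2 = 61.
So Σ_{n ∈ Z} |c_n|^2 = 61.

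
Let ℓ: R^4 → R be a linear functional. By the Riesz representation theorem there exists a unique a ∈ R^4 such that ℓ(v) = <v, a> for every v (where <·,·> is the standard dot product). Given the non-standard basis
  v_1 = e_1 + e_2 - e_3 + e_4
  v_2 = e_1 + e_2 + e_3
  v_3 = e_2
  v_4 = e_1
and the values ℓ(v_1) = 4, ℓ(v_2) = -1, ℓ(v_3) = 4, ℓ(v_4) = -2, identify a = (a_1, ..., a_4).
a = (-2, 4, -3, -1)

Write a = (a_1, ..., a_4) in the standard basis. For each basis vector v_i, ℓ(v_i) = <v_i, a> is a linear equation in the a_j's. Collect the n equations into a matrix system V a = ℓ, where row i of V is v_i (expressed in the standard basis). Since V is invertible (lower-triangular with 1s on the diagonal, up to permutation), solve by back-substitution:
  V =
[[1, 1, -1, 1],
 [1, 1, 1, 0],
 [0, 1, 0, 0],
 [1, 0, 0, 0]]
  V a = (4, -1, 4, -2)
Solving gives a = (-2, 4, -3, -1).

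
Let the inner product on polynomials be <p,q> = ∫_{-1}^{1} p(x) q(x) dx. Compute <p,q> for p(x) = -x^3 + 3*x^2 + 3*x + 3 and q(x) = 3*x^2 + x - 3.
<p,q> = -64/5

Expand the product: p(x)·q(x) = -3*x^5 + 8*x^4 + 15*x^3 + 3*x^2 - 6*x - 9.
∫_{-1}^{1} of each monomial x^k gives [2/(k+1) if k even, 0 if k odd]. Integrating term-by-term (or equivalently evaluating the antiderivative F(x) = -x^6/2 + 8*x^5/5 + 15*x^4/4 + x^3 - 3*x^2 - 9*x at the endpoints):
  F(1) − F(−1) = -123/20 − (133/20) = -64/5.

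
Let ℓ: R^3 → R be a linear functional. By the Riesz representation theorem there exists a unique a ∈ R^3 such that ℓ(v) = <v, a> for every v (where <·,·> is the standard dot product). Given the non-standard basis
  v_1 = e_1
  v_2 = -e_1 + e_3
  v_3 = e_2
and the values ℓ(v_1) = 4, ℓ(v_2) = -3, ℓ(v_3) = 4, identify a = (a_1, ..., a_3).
a = (4, 4, 1)

Write a = (a_1, ..., a_3) in the standard basis. For each basis vector v_i, ℓ(v_i) = <v_i, a> is a linear equation in the a_j's. Collect the n equations into a matrix system V a = ℓ, where row i of V is v_i (expressed in the standard basis). Since V is invertible (lower-triangular with 1s on the diagonal, up to permutation), solve by back-substitution:
  V =
[[1, 0, 0],
 [-1, 0, 1],
 [0, 1, 0]]
  V a = (4, -3, 4)
Solving gives a = (4, 4, 1).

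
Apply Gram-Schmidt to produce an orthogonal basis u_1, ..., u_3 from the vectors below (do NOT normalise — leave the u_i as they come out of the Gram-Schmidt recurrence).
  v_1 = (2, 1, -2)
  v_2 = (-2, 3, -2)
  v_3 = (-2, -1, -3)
Orthogonal basis:
  u_1 = (2, 1, -2)
  u_2 = (-8/3, 8/3, -4/3)
  u_3 = (-10/9, -20/9, -20/9)

Apply the Gram-Schmidt recurrence
  u_1 = v_1
  u_i = v_i − Σ_{j<i} ((v_i · u_j) / (u_j · u_j)) · u_j.

Step by step this gives:
  u_1 = (2, 1, -2)
  u_2 = (-8/3, 8/3, -4/3)
  u_3 = (-10/9, -20/9, -20/9)

Orthogonality check:
  u_2 · u_1 = 0 (should be 0)
  u_3 · u_1 = 0 (should be 0)
  u_3 · u_2 = 0 (should be 0)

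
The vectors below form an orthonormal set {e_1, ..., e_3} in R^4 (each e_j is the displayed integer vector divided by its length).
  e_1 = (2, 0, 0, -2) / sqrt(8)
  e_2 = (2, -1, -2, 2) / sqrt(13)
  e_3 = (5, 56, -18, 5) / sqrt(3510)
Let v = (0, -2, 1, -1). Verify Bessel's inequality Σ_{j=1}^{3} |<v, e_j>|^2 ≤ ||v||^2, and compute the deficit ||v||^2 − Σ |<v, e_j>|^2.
Σ |<v, e_j>|^2 = 6; ||v||^2 = 6; deficit = 0

Write each e_j = u_j / sqrt(<u_j, u_j>) where u_j is the displayed integer vector. Then <v, e_j> = <v, u_j> / sqrt(<u_j, u_j>), so |<v, e_j>|^2 = <v, u_j>^2 / <u_j, u_j>.
Coefficients: <v, e_1> = 2/sqrt(8), <v, e_2> = -2/sqrt(13), <v, e_3> = -135/sqrt(3510).
Square and sum: Σ |<v, e_j>|^2 = 6.
Compute ||v||^2 = v·v = 6.
Deficit = 6 − 6 = 0 ≥ 0, confirming Bessel's inequality. (The deficit equals ||v − Σ <v,e_j> e_j||^2, the squared distance from v to span{e_j}.)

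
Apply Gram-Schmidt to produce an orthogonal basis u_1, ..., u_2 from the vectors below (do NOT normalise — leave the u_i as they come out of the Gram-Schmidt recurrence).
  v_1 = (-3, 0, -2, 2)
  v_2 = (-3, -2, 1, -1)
Orthogonal basis:
  u_1 = (-3, 0, -2, 2)
  u_2 = (-36/17, -2, 27/17, -27/17)

Apply the Gram-Schmidt recurrence
  u_1 = v_1
  u_i = v_i − Σ_{j<i} ((v_i · u_j) / (u_j · u_j)) · u_j.

Step by step this gives:
  u_1 = (-3, 0, -2, 2)
  u_2 = (-36/17, -2, 27/17, -27/17)

Orthogonality check:
  u_2 · u_1 = 0 (should be 0)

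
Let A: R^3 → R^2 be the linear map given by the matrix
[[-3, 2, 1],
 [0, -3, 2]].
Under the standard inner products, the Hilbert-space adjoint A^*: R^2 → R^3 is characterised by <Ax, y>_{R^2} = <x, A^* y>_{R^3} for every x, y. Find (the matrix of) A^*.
A^* = A^T =
[[-3, 0],
 [2, -3],
 [1, 2]]

For real matrices with standard dot products, the defining identity <Ax, y> = <x, A^* y> gives (Ax)^T y = x^T (A^*) y, i.e. x^T A^T y = x^T (A^*) y. Since this holds for all x, y, we must have A^* = A^T. Therefore
A^* =
[[-3, 0],
 [2, -3],
 [1, 2]].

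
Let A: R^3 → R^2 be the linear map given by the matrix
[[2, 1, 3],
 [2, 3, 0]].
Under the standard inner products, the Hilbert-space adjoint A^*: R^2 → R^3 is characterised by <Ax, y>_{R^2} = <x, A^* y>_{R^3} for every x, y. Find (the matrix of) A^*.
A^* = A^T =
[[2, 2],
 [1, 3],
 [3, 0]]

For real matrices with standard dot products, the defining identity <Ax, y> = <x, A^* y> gives (Ax)^T y = x^T (A^*) y, i.e. x^T A^T y = x^T (A^*) y. Since this holds for all x, y, we must have A^* = A^T. Therefore
A^* =
[[2, 2],
 [1, 3],
 [3, 0]].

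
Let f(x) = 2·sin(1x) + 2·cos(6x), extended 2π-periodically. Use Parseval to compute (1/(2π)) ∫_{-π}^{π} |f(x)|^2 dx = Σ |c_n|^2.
Σ |c_n|^2 = 4

Expand |f|^2 and use orthogonality of {sin(nx), cos(mx)} on [-π, π]:
  ∫_{-π}^{π} sin(nx)^2 dx = π, ∫ cos(mx)^2 dx = π, and cross terms integrate to 0.
So ∫_{-π}^{π} f(x)^2 dx = 2^2 · π + 2^2 · π = (4 + 4)π.
Divide by 2π: (4 + 4)/2 = 4.
By Parseval, this equals Σ |c_n|^2.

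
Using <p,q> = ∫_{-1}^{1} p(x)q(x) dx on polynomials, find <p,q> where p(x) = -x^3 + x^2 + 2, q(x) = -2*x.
<p,q> = 4/5

Expand the product: p(x)·q(x) = 2*x^4 - 2*x^3 - 4*x.
∫_{-1}^{1} of each monomial x^k gives [2/(k+1) if k even, 0 if k odd]. Integrating term-by-term (or equivalently evaluating the antiderivative F(x) = 2*x^5/5 - x^4/2 - 2*x^2 at the endpoints):
  F(1) − F(−1) = -21/10 − (-29/10) = 4/5.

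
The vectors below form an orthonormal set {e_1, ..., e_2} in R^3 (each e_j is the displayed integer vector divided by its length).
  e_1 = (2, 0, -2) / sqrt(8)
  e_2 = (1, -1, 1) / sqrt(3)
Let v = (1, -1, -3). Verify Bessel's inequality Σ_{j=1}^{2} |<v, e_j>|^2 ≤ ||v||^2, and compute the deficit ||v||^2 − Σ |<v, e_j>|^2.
Σ |<v, e_j>|^2 = 25/3; ||v||^2 = 11; deficit = 8/3

Write each e_j = u_j / sqrt(<u_j, u_j>) where u_j is the displayed integer vector. Then <v, e_j> = <v, u_j> / sqrt(<u_j, u_j>), so |<v, e_j>|^2 = <v, u_j>^2 / <u_j, u_j>.
Coefficients: <v, e_1> = 8/sqrt(8), <v, e_2> = -1/sqrt(3).
Square and sum: Σ |<v, e_j>|^2 = 25/3.
Compute ||v||^2 = v·v = 11.
Deficit = 11 − 25/3 = 8/3 ≥ 0, confirming Bessel's inequality. (The deficit equals ||v − Σ <v,e_j> e_j||^2, the squared distance from v to span{e_j}.)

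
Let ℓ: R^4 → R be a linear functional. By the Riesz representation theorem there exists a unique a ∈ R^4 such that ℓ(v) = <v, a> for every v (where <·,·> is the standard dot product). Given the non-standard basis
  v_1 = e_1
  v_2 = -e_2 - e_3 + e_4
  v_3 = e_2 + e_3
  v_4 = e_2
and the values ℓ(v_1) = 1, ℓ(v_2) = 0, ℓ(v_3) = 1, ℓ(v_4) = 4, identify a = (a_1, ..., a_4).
a = (1, 4, -3, 1)

Write a = (a_1, ..., a_4) in the standard basis. For each basis vector v_i, ℓ(v_i) = <v_i, a> is a linear equation in the a_j's. Collect the n equations into a matrix system V a = ℓ, where row i of V is v_i (expressed in the standard basis). Since V is invertible (lower-triangular with 1s on the diagonal, up to permutation), solve by back-substitution:
  V =
[[1, 0, 0, 0],
 [0, -1, -1, 1],
 [0, 1, 1, 0],
 [0, 1, 0, 0]]
  V a = (1, 0, 1, 4)
Solving gives a = (1, 4, -3, 1).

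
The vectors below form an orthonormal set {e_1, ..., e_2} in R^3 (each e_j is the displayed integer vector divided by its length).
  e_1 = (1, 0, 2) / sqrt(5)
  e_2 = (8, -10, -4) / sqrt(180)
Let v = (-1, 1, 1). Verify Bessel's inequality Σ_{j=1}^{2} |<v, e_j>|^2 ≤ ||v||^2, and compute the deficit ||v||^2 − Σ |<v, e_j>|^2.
Σ |<v, e_j>|^2 = 26/9; ||v||^2 = 3; deficit = 1/9

Write each e_j = u_j / sqrt(<u_j, u_j>) where u_j is the displayed integer vector. Then <v, e_j> = <v, u_j> / sqrt(<u_j, u_j>), so |<v, e_j>|^2 = <v, u_j>^2 / <u_j, u_j>.
Coefficients: <v, e_1> = 1/sqrt(5), <v, e_2> = -22/sqrt(180).
Square and sum: Σ |<v, e_j>|^2 = 26/9.
Compute ||v||^2 = v·v = 3.
Deficit = 3 − 26/9 = 1/9 ≥ 0, confirming Bessel's inequality. (The deficit equals ||v − Σ <v,e_j> e_j||^2, the squared distance from v to span{e_j}.)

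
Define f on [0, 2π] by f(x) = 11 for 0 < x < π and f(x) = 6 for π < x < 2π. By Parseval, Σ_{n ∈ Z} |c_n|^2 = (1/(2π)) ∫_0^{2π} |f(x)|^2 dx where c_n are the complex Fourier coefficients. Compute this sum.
Σ |c_n|^2 = 157/2

Parseval equates the L^2 energy of f (normalised by 1/(2π)) with the ℓ^2 sum of its Fourier coefficients: (1/(2π)) ∫_0^{2π} |f|^2 = Σ |c_n|^2.
Compute the left side: (1/(2π)) [∫_0^π 11^2 dx + ∫_π^{2π} 6^2 dx] = (1/(2π)) · (121π + 36π) = (121 + 36)/2 = 157/2.
So Σ_{n ∈ Z} |c_n|^2 = 157/2.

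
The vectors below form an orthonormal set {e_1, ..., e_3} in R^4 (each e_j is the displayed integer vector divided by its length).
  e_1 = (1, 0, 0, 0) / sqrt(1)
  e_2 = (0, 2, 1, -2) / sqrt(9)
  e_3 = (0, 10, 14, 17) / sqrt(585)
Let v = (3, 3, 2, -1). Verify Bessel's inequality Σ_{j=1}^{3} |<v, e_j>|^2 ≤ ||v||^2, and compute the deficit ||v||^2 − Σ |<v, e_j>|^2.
Σ |<v, e_j>|^2 = 1494/65; ||v||^2 = 23; deficit = 1/65

Write each e_j = u_j / sqrt(<u_j, u_j>) where u_j is the displayed integer vector. Then <v, e_j> = <v, u_j> / sqrt(<u_j, u_j>), so |<v, e_j>|^2 = <v, u_j>^2 / <u_j, u_j>.
Coefficients: <v, e_1> = 3/sqrt(1), <v, e_2> = 10/sqrt(9), <v, e_3> = 41/sqrt(585).
Square and sum: Σ |<v, e_j>|^2 = 1494/65.
Compute ||v||^2 = v·v = 23.
Deficit = 23 − 1494/65 = 1/65 ≥ 0, confirming Bessel's inequality. (The deficit equals ||v − Σ <v,e_j> e_j||^2, the squared distance from v to span{e_j}.)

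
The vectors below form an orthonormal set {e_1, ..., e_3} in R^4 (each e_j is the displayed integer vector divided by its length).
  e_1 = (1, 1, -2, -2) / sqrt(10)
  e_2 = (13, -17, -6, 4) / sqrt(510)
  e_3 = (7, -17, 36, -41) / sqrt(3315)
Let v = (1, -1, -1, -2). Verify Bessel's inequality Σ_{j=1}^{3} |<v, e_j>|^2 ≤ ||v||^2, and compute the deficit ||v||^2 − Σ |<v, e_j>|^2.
Σ |<v, e_j>|^2 = 86/13; ||v||^2 = 7; deficit = 5/13

Write each e_j = u_j / sqrt(<u_j, u_j>) where u_j is the displayed integer vector. Then <v, e_j> = <v, u_j> / sqrt(<u_j, u_j>), so |<v, e_j>|^2 = <v, u_j>^2 / <u_j, u_j>.
Coefficients: <v, e_1> = 6/sqrt(10), <v, e_2> = 28/sqrt(510), <v, e_3> = 70/sqrt(3315).
Square and sum: Σ |<v, e_j>|^2 = 86/13.
Compute ||v||^2 = v·v = 7.
Deficit = 7 − 86/13 = 5/13 ≥ 0, confirming Bessel's inequality. (The deficit equals ||v − Σ <v,e_j> e_j||^2, the squared distance from v to span{e_j}.)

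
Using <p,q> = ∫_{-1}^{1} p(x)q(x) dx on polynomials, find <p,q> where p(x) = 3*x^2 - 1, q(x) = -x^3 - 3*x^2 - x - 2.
<p,q> = -8/5

Expand the product: p(x)·q(x) = -3*x^5 - 9*x^4 - 2*x^3 - 3*x^2 + x + 2.
∫_{-1}^{1} of each monomial x^k gives [2/(k+1) if k even, 0 if k odd]. Integrating term-by-term (or equivalently evaluating the antiderivative F(x) = -x^6/2 - 9*x^5/5 - x^4/2 - x^3 + x^2/2 + 2*x at the endpoints):
  F(1) − F(−1) = -13/10 − (3/10) = -8/5.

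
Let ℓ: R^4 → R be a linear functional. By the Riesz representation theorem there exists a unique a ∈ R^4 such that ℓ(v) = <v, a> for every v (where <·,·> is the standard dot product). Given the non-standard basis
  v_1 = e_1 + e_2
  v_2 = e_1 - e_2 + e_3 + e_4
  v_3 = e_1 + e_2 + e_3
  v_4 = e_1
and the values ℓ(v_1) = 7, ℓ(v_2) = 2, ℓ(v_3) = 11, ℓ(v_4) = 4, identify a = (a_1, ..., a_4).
a = (4, 3, 4, -3)

Write a = (a_1, ..., a_4) in the standard basis. For each basis vector v_i, ℓ(v_i) = <v_i, a> is a linear equation in the a_j's. Collect the n equations into a matrix system V a = ℓ, where row i of V is v_i (expressed in the standard basis). Since V is invertible (lower-triangular with 1s on the diagonal, up to permutation), solve by back-substitution:
  V =
[[1, 1, 0, 0],
 [1, -1, 1, 1],
 [1, 1, 1, 0],
 [1, 0, 0, 0]]
  V a = (7, 2, 11, 4)
Solving gives a = (4, 3, 4, -3).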